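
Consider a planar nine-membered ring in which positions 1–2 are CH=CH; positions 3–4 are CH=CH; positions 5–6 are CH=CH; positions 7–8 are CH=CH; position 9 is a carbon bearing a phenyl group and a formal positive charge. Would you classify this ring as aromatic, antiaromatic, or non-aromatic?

Antiaromatic

The p orbitals form a continuous loop: every atom in a ring double bond is sp² and brings one electron to the p orbital; the carbocation has an empty p orbital. The ring is fully conjugated.
Adding the contributions, 4 × 2 = 8 from the double-bond units + 0 from the C(phenyl)(+) atom = 8.
8 is a 4n count (n = 2), so the planar conjugated ring is antiaromatic.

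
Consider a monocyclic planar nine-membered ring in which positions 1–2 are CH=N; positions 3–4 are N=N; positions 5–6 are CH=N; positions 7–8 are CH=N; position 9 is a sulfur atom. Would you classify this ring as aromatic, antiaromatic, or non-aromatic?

Aromatic

The p orbitals form a continuous loop: each doubly-bonded ring atom is sp² with one p-orbital electron; each sp² =N– keeps its lone pair in-plane and puts one electron into the π system; the sulfur donates one lone pair from its p orbital. The ring is fully conjugated.
Counting π electrons: 4 × 2 = 8 from the double-bond units + 2 from the S atom = 10.
Since 10 = 4·2 + 2, the ring meets the 4n+2 criterion.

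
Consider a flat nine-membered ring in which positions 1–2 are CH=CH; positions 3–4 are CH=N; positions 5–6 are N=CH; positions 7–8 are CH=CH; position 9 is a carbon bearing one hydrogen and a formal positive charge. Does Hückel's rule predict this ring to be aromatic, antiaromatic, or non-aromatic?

All ring atoms are sp² and supply a p orbital to the ring (each doubly-bonded ring atom is sp² with one p-orbital electron; each sp² =N– keeps its lone pair in-plane and puts one electron into the π system; the carbocation has an empty p orbital); the conjugation is uninterrupted.
Adding the contributions, 4 × 2 = 8 from the double-bond units + 0 from the CH(+) atom = 8.
8 is a 4n count (n = 2), so the planar conjugated ring is antiaromatic.

Antiaromatic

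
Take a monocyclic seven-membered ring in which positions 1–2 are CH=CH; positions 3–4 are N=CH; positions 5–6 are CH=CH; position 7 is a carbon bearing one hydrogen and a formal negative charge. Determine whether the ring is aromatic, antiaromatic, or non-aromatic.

Antiaromatic

Check conjugation: each doubly-bonded ring atom is sp² with one p-orbital electron; the doubly-bonded nitrogens are pyridine-type — their lone pairs lie in the ring plane, leaving one electron in the p orbital; the carbanion's lone pair occupies the p orbital — every position has a p orbital, so the cyclic π system is continuous.
Adding the contributions, 3 × 2 = 6 from the double-bond units + 2 from the CH(-) atom = 8.
A 4n π count (8, n = 2) in a planar conjugated ring means antiaromatic.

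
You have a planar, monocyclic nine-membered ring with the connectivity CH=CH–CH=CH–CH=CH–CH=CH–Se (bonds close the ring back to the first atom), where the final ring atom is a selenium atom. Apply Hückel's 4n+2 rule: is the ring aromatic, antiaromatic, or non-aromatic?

All ring atoms are sp² and supply a p orbital to the ring (every atom in a ring double bond is sp² and brings one electron to the p orbital; the selenium donates one lone pair from its p orbital); the conjugation is uninterrupted.
Tallying contributions gives 4 × 2 = 8 from the double-bond units + 2 from the Se atom = 10.
That gives a 4n+2 count (10, n = 2).

Aromatic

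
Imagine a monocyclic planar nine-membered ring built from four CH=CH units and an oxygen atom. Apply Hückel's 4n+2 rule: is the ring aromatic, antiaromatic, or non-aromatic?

Every ring atom contributes a p orbital perpendicular to the ring (each doubly-bonded ring atom is sp² with one p-orbital electron; the oxygen donates one lone pair from its p orbital), so the π system is cyclic and fully conjugated.
π-electron count: 4 × 2 = 8 from the double-bond units + 2 from the O atom = 10.
10 = 4(2) + 2, which satisfies Hückel's 4n+2 rule.

Aromatic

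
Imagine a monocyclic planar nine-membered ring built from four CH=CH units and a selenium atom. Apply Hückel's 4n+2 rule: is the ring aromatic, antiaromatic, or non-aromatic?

Aromatic

All ring atoms are sp² and supply a p orbital to the ring (the double-bond atoms are sp², each contributing one p electron; the selenium donates one lone pair from its p orbital); the conjugation is uninterrupted.
Tallying contributions gives 4 × 2 = 8 from the double-bond units + 2 from the Se atom = 10.
That gives a 4n+2 count (10, n = 2).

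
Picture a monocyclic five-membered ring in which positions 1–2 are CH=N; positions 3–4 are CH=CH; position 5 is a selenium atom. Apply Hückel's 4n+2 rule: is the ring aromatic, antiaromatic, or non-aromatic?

Check conjugation: the double-bond atoms are sp², each contributing one p electron; each sp² =N– keeps its lone pair in-plane and puts one electron into the π system; the selenium donates one lone pair from its p orbital — every position has a p orbital, so the cyclic π system is continuous.
Counting π electrons: 2 × 2 = 4 from the double-bond units + 2 from the Se atom = 6.
With 6 π electrons (n = 1), the Hückel 4n+2 condition holds.

Aromatic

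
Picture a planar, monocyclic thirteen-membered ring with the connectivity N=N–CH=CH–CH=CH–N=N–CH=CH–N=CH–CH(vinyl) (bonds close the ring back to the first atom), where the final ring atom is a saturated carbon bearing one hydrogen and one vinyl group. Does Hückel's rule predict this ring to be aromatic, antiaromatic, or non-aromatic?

Non-aromatic

The CH(vinyl) carbon is saturated: that saturated carbon is sp³ and has no p orbital in the ring π system. Conjugation is not continuous around the ring.
Hückel's rule only applies to fully conjugated rings, so this one is simply non-aromatic.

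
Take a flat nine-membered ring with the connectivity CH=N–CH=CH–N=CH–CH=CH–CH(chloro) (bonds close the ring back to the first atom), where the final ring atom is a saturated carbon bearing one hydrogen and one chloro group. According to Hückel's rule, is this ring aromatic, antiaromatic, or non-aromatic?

Non-aromatic

The CH(chloro) position has four σ bonds — that saturated carbon is sp³ and has no p orbital in the ring π system — so the cyclic conjugation is interrupted.
Hückel's rule only applies to fully conjugated rings, so this one is simply non-aromatic.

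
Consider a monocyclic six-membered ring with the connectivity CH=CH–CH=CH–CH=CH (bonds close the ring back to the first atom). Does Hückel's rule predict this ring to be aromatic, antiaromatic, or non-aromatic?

All ring atoms are sp² and supply a p orbital to the ring (every atom in a ring double bond is sp² and brings one electron to the p orbital); the conjugation is uninterrupted.
π-electron count: 3 × 2 = 6 from the 3 double-bond units.
That gives a 4n+2 count (6, n = 1).
This is benzene.

Aromatic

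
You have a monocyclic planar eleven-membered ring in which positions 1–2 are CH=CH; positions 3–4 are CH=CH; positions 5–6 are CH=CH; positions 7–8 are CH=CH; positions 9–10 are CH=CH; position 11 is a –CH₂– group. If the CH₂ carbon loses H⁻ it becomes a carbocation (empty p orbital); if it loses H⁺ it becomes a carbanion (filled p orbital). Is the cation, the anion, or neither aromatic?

Once that carbon is sp², every ring atom has a p orbital and both ions are fully conjugated.
Cation: 5 × 2 + 0 = 10 π electrons → 4(2)+2, aromatic.
Anion: 5 × 2 + 2 = 12 π electrons → 4(3), antiaromatic.

The cation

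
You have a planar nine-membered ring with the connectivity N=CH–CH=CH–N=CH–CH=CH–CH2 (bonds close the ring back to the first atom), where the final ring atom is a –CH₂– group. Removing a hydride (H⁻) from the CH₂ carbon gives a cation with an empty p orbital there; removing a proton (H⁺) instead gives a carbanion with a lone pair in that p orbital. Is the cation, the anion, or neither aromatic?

Both ions have a continuous loop of p orbitals — each ring atom is sp².
Cation: 4 × 2 + 0 = 8 π electrons → 4(2), antiaromatic.
Anion: 4 × 2 + 2 = 10 π electrons → 4(2)+2, aromatic.

The anion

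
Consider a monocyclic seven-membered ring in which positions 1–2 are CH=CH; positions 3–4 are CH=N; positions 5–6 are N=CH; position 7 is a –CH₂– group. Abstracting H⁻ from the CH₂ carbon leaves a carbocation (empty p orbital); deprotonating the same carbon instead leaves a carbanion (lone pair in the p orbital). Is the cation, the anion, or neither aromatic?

In either ion the ring is fully conjugated: every atom, including the new sp² carbon, supplies a p orbital.
Cation: 3 × 2 + 0 = 6 π electrons → 4(1)+2, aromatic.
Anion: 3 × 2 + 2 = 8 π electrons → 4(2), antiaromatic.

The cation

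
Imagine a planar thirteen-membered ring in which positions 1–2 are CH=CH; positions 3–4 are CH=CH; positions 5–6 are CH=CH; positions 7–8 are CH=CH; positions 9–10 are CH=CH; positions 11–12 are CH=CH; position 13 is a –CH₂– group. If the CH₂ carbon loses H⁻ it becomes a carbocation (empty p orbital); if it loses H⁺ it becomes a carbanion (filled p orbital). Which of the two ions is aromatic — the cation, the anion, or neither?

Once that carbon is sp², every ring atom has a p orbital and both ions are fully conjugated.
Cation: 6 × 2 + 0 = 12 π electrons → 4(3), antiaromatic.
Anion: 6 × 2 + 2 = 14 π electrons → 4(3)+2, aromatic.

The anion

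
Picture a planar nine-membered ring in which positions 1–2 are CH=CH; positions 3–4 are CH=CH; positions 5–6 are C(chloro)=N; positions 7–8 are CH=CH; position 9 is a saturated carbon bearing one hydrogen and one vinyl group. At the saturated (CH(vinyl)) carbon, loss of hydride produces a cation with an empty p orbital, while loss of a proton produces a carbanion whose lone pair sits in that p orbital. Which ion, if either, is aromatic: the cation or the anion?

Once that carbon is sp², every ring atom has a p orbital and both ions are fully conjugated.
Cation: 4 × 2 + 0 = 8 π electrons → 4(2), antiaromatic.
Anion: 4 × 2 + 2 = 10 π electrons → 4(2)+2, aromatic.

The anion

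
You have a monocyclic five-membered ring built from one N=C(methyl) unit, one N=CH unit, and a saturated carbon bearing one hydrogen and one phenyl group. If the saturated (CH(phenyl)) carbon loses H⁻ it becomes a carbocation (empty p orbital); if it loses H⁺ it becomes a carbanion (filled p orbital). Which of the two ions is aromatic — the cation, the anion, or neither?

The anion

Once that carbon is sp², every ring atom has a p orbital and both ions are fully conjugated.
Cation: 2 × 2 + 0 = 4 π electrons → 4(1), antiaromatic.
Anion: 2 × 2 + 2 = 6 π electrons → 4(1)+2, aromatic.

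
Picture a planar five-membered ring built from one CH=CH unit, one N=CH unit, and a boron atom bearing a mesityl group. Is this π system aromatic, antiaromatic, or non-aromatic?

Antiaromatic

Every ring atom contributes a p orbital perpendicular to the ring (every atom in a ring double bond is sp² and brings one electron to the p orbital; the doubly-bonded nitrogens are pyridine-type — their lone pairs lie in the ring plane, leaving one electron in the p orbital; the boron has an empty p orbital), so the π system is cyclic and fully conjugated.
Tallying contributions gives 2 × 2 = 4 from the double-bond units + 0 from the B(mesityl) atom = 4.
4 is a 4n count (n = 1), so the planar conjugated ring is antiaromatic.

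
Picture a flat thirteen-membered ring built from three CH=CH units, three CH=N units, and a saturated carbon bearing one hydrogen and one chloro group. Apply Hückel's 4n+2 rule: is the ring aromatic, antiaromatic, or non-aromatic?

Non-aromatic

At the CH(chloro) position, that saturated carbon is sp³ and has no p orbital in the ring π system; the ring's p-orbital overlap is broken there.
Without a continuous loop of overlapping p orbitals the Hückel electron count never comes into play.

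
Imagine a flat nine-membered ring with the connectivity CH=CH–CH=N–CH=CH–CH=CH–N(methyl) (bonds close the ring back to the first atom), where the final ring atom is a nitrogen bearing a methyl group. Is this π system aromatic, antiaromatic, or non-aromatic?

Every ring atom contributes a p orbital perpendicular to the ring (each doubly-bonded ring atom is sp² with one p-orbital electron; the doubly-bonded nitrogens are pyridine-type — their lone pairs lie in the ring plane, leaving one electron in the p orbital; the pyrrole-type nitrogen donates its lone pair from the p orbital), so the π system is cyclic and fully conjugated.
π-electron count: 4 × 2 = 8 from the double-bond units + 2 from the N(methyl) atom = 10.
That gives a 4n+2 count (10, n = 2).

Aromatic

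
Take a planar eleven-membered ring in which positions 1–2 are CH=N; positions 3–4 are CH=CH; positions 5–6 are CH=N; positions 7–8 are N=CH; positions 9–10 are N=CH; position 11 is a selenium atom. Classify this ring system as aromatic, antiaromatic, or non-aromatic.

Antiaromatic

All ring atoms are sp² and supply a p orbital to the ring (each doubly-bonded ring atom is sp² with one p-orbital electron; the doubly-bonded nitrogens are pyridine-type — their lone pairs lie in the ring plane, leaving one electron in the p orbital; the selenium donates one lone pair from its p orbital); the conjugation is uninterrupted.
Adding the contributions, 5 × 2 = 10 from the double-bond units + 2 from the Se atom = 12.
With 12 = 4·3 π electrons, Hückel's rule classifies the planar ring as antiaromatic.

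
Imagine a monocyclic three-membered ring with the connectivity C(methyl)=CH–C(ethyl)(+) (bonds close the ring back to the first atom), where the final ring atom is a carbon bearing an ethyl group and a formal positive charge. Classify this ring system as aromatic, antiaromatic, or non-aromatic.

Every ring atom contributes a p orbital perpendicular to the ring (the double-bond atoms are sp², each contributing one p electron; the carbocation has an empty p orbital), so the π system is cyclic and fully conjugated.
Counting π electrons: 1 × 2 = 2 from the double-bond unit + 0 from the C(ethyl)(+) atom = 2.
2 = 4(0) + 2, which satisfies Hückel's 4n+2 rule.

Aromatic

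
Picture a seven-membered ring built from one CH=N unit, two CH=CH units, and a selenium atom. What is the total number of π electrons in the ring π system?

The p orbitals form a continuous loop: the double-bond atoms are sp², each contributing one p electron; the doubly-bonded nitrogens are pyridine-type — their lone pairs lie in the ring plane, leaving one electron in the p orbital; the selenium donates one lone pair from its p orbital. The ring is fully conjugated.
π-electron count: 3 × 2 = 6 from the double-bond units + 2 from the Se atom = 8.

8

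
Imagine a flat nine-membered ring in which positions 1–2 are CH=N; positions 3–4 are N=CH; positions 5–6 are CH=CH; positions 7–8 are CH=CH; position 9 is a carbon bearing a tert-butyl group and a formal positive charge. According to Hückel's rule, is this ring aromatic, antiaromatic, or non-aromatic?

Antiaromatic

All ring atoms are sp² and supply a p orbital to the ring (the double-bond atoms are sp², each contributing one p electron; the doubly-bonded nitrogens are pyridine-type — their lone pairs lie in the ring plane, leaving one electron in the p orbital; the carbocation has an empty p orbital); the conjugation is uninterrupted.
Tallying contributions gives 4 × 2 = 8 from the double-bond units + 0 from the C(tert-butyl)(+) atom = 8.
8 = 4(2); a planar, fully conjugated 4n system is antiaromatic.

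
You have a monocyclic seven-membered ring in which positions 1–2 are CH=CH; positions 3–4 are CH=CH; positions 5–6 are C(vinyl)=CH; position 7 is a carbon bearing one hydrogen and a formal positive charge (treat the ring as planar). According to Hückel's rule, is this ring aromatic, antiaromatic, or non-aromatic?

Aromatic

All ring atoms are sp² and supply a p orbital to the ring (each doubly-bonded ring atom is sp² with one p-orbital electron; the carbocation has an empty p orbital); the conjugation is uninterrupted.
Adding the contributions, 3 × 2 = 6 from the double-bond units + 0 from the CH(+) atom = 6.
6 = 4(1) + 2, which satisfies Hückel's 4n+2 rule.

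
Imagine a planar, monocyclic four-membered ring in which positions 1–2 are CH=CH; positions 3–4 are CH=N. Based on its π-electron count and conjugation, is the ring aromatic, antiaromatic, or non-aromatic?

Check conjugation: every atom in a ring double bond is sp² and brings one electron to the p orbital; each sp² =N– keeps its lone pair in-plane and puts one electron into the π system — every position has a p orbital, so the cyclic π system is continuous.
Counting π electrons: 2 × 2 = 4 from the 2 double-bond units.
With 4 = 4·1 π electrons, Hückel's rule classifies the planar ring as antiaromatic.

Antiaromatic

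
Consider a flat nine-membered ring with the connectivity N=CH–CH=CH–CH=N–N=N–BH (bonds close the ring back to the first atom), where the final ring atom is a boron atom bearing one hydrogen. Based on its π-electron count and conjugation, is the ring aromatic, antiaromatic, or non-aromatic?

Antiaromatic

Check conjugation: every atom in a ring double bond is sp² and brings one electron to the p orbital; each =N– nitrogen is pyridine-type (lone pair in the sp² plane, one electron in the p orbital); the boron has an empty p orbital — every position has a p orbital, so the cyclic π system is continuous.
Counting π electrons: 4 × 2 = 8 from the double-bond units + 0 from the BH atom = 8.
A 4n π count (8, n = 2) in a planar conjugated ring means antiaromatic.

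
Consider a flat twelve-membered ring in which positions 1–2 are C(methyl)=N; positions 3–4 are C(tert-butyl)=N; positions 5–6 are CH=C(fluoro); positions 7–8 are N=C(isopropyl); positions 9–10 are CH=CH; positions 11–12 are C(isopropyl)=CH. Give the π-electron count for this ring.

All ring atoms are sp² and supply a p orbital to the ring (every atom in a ring double bond is sp² and brings one electron to the p orbital; each sp² =N– keeps its lone pair in-plane and puts one electron into the π system); the conjugation is uninterrupted.
Tallying contributions gives 6 × 2 = 12 from the 6 double-bond units.

12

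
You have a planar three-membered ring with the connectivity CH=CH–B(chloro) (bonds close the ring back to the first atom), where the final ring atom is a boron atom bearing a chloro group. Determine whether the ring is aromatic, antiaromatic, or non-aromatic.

Aromatic

Every ring atom contributes a p orbital perpendicular to the ring (each doubly-bonded ring atom is sp² with one p-orbital electron; the boron has an empty p orbital), so the π system is cyclic and fully conjugated.
Adding the contributions, 1 × 2 = 2 from the double-bond unit + 0 from the B(chloro) atom = 2.
Since 2 = 4·0 + 2, the ring meets the 4n+2 criterion.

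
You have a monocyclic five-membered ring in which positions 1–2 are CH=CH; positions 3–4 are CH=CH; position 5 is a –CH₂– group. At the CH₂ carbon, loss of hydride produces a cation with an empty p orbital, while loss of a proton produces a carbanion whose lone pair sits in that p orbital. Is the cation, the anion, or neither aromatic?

The anion

Both ions have a continuous loop of p orbitals — each ring atom is sp².
Cation: 2 × 2 + 0 = 4 π electrons → 4(1), antiaromatic.
Anion: 2 × 2 + 2 = 6 π electrons → 4(1)+2, aromatic.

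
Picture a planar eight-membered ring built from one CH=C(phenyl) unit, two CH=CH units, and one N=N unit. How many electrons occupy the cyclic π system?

The p orbitals form a continuous loop: the double-bond atoms are sp², each contributing one p electron; the doubly-bonded nitrogens are pyridine-type — their lone pairs lie in the ring plane, leaving one electron in the p orbital. The ring is fully conjugated.
π-electron count: 4 × 2 = 8 from the 4 double-bond units.

8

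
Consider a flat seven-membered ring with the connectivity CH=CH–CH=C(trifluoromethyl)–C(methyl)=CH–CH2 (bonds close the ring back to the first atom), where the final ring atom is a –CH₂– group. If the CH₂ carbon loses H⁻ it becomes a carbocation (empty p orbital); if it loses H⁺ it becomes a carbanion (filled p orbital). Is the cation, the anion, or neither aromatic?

The cation

Both ions have a continuous loop of p orbitals — each ring atom is sp².
Cation: 3 × 2 + 0 = 6 π electrons → 4(1)+2, aromatic.
Anion: 3 × 2 + 2 = 8 π electrons → 4(2), antiaromatic.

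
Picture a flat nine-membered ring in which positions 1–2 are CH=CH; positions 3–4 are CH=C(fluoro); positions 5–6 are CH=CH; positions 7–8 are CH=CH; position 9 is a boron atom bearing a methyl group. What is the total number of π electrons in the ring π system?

Every ring atom contributes a p orbital perpendicular to the ring (each doubly-bonded ring atom is sp² with one p-orbital electron; the boron has an empty p orbital), so the π system is cyclic and fully conjugated.
Tallying contributions gives 4 × 2 = 8 from the double-bond units + 0 from the B(methyl) atom = 8.

8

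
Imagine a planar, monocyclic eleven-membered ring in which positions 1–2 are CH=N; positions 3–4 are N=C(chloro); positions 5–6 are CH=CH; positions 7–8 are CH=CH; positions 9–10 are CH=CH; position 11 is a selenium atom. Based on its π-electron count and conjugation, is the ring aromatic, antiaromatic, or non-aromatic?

The p orbitals form a continuous loop: the double-bond atoms are sp², each contributing one p electron; each =N– nitrogen is pyridine-type (lone pair in the sp² plane, one electron in the p orbital); the selenium donates one lone pair from its p orbital. The ring is fully conjugated.
Adding the contributions, 5 × 2 = 10 from the double-bond units + 2 from the Se atom = 12.
12 = 4(3); a planar, fully conjugated 4n system is antiaromatic.

Antiaromatic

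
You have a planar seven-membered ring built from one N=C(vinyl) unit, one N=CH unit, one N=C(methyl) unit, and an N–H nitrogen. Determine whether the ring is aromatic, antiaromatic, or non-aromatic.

The p orbitals form a continuous loop: each doubly-bonded ring atom is sp² with one p-orbital electron; the doubly-bonded nitrogens are pyridine-type — their lone pairs lie in the ring plane, leaving one electron in the p orbital; the pyrrole-type nitrogen donates its lone pair from the p orbital. The ring is fully conjugated.
Tallying contributions gives 3 × 2 = 6 from the double-bond units + 2 from the NH atom = 8.
8 = 4(2); a planar, fully conjugated 4n system is antiaromatic.

Antiaromatic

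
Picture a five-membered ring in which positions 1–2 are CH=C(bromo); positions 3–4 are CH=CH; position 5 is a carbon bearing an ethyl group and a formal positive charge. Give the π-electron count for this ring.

Every ring atom contributes a p orbital perpendicular to the ring (every atom in a ring double bond is sp² and brings one electron to the p orbital; the carbocation has an empty p orbital), so the π system is cyclic and fully conjugated.
Adding the contributions, 2 × 2 = 4 from the double-bond units + 0 from the C(ethyl)(+) atom = 4.

4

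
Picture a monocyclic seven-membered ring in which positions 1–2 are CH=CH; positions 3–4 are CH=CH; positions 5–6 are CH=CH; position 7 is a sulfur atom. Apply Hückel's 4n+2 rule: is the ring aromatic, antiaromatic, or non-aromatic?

All ring atoms are sp² and supply a p orbital to the ring (every atom in a ring double bond is sp² and brings one electron to the p orbital; the sulfur donates one lone pair from its p orbital); the conjugation is uninterrupted.
Tallying contributions gives 3 × 2 = 6 from the double-bond units + 2 from the S atom = 8.
A 4n π count (8, n = 2) in a planar conjugated ring means antiaromatic.

Antiaromatic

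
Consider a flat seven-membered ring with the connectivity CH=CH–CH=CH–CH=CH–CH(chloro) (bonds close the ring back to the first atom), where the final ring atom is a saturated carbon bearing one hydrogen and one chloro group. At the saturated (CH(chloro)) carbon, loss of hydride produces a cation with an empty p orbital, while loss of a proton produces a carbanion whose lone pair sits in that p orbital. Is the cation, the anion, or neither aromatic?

The cation

In both ions every ring atom is sp² and contributes a p orbital, so both rings are fully conjugated.
Cation: 3 × 2 + 0 = 6 π electrons → 4(1)+2, aromatic.
Anion: 3 × 2 + 2 = 8 π electrons → 4(2), antiaromatic.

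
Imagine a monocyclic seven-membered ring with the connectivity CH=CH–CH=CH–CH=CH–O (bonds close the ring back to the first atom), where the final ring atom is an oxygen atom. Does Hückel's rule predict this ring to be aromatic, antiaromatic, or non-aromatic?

The p orbitals form a continuous loop: every atom in a ring double bond is sp² and brings one electron to the p orbital; the oxygen donates one lone pair from its p orbital. The ring is fully conjugated.
π-electron count: 3 × 2 = 6 from the double-bond units + 2 from the O atom = 8.
8 is a 4n count (n = 2), so the planar conjugated ring is antiaromatic.

Antiaromatic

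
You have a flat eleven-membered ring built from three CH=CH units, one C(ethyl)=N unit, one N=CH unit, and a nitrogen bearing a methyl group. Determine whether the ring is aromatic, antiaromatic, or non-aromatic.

Antiaromatic

All ring atoms are sp² and supply a p orbital to the ring (every atom in a ring double bond is sp² and brings one electron to the p orbital; each =N– nitrogen is pyridine-type (lone pair in the sp² plane, one electron in the p orbital); the pyrrole-type nitrogen donates its lone pair from the p orbital); the conjugation is uninterrupted.
Tallying contributions gives 5 × 2 = 10 from the double-bond units + 2 from the N(methyl) atom = 12.
12 is a 4n count (n = 3), so the planar conjugated ring is antiaromatic.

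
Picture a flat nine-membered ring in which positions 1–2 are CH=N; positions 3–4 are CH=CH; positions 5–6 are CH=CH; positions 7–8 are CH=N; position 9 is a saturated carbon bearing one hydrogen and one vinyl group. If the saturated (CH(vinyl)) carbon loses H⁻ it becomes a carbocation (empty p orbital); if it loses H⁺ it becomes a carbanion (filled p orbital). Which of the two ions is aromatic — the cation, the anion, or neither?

In both ions every ring atom is sp² and contributes a p orbital, so both rings are fully conjugated.
Cation: 4 × 2 + 0 = 8 π electrons → 4(2), antiaromatic.
Anion: 4 × 2 + 2 = 10 π electrons → 4(2)+2, aromatic.

The anion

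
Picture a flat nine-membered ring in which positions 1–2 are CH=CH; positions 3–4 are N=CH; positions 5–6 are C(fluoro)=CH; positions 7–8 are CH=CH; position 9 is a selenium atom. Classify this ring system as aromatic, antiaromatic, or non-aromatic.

Aromatic

The p orbitals form a continuous loop: each doubly-bonded ring atom is sp² with one p-orbital electron; each sp² =N– keeps its lone pair in-plane and puts one electron into the π system; the selenium donates one lone pair from its p orbital. The ring is fully conjugated.
Adding the contributions, 4 × 2 = 8 from the double-bond units + 2 from the Se atom = 10.
10 = 4(2) + 2, which satisfies Hückel's 4n+2 rule.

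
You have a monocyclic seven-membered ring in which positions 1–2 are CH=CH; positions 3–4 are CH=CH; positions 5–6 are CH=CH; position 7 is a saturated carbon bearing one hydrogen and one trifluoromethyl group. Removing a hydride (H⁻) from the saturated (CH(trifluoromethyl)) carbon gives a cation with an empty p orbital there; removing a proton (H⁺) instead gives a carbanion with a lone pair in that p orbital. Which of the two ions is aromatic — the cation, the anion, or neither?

Once that carbon is sp², every ring atom has a p orbital and both ions are fully conjugated.
Cation: 3 × 2 + 0 = 6 π electrons → 4(1)+2, aromatic.
Anion: 3 × 2 + 2 = 8 π electrons → 4(2), antiaromatic.

The cation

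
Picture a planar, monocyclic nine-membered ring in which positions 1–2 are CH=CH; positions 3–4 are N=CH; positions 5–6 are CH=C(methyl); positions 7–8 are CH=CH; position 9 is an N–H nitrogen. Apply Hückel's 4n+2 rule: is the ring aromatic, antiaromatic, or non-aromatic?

Aromatic

The p orbitals form a continuous loop: every atom in a ring double bond is sp² and brings one electron to the p orbital; the doubly-bonded nitrogens are pyridine-type — their lone pairs lie in the ring plane, leaving one electron in the p orbital; the pyrrole-type nitrogen donates its lone pair from the p orbital. The ring is fully conjugated.
Counting π electrons: 4 × 2 = 8 from the double-bond units + 2 from the NH atom = 10.
10 = 4(2) + 2, which satisfies Hückel's 4n+2 rule.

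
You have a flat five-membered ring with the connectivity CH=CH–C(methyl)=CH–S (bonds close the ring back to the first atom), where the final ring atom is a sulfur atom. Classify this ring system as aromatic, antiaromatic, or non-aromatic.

Aromatic

Every ring atom contributes a p orbital perpendicular to the ring (the double-bond atoms are sp², each contributing one p electron; the sulfur donates one lone pair from its p orbital), so the π system is cyclic and fully conjugated.
Counting π electrons: 2 × 2 = 4 from the double-bond units + 2 from the S atom = 6.
That gives a 4n+2 count (6, n = 1).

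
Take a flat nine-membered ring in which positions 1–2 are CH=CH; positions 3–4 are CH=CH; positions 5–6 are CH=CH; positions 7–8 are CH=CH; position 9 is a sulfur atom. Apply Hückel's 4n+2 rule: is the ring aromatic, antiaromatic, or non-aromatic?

Aromatic

Check conjugation: every atom in a ring double bond is sp² and brings one electron to the p orbital; the sulfur donates one lone pair from its p orbital — every position has a p orbital, so the cyclic π system is continuous.
Counting π electrons: 4 × 2 = 8 from the double-bond units + 2 from the S atom = 10.
10 = 4(2) + 2, which satisfies Hückel's 4n+2 rule.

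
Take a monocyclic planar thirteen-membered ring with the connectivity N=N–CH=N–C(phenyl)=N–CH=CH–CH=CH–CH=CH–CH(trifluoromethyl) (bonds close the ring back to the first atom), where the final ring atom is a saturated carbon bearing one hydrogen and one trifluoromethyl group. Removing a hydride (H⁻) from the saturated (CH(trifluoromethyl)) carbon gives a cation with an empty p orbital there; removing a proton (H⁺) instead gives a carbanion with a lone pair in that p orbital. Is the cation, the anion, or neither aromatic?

In either ion the ring is fully conjugated: every atom, including the new sp² carbon, supplies a p orbital.
Cation: 6 × 2 + 0 = 12 π electrons → 4(3), antiaromatic.
Anion: 6 × 2 + 2 = 14 π electrons → 4(3)+2, aromatic.

The anion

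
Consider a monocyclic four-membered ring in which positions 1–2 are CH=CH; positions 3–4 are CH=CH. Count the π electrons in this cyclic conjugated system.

All ring atoms are sp² and supply a p orbital to the ring (the double-bond atoms are sp², each contributing one p electron); the conjugation is uninterrupted.
Tallying contributions gives 2 × 2 = 4 from the 2 double-bond units.
(The species described is cyclobutadiene.)

4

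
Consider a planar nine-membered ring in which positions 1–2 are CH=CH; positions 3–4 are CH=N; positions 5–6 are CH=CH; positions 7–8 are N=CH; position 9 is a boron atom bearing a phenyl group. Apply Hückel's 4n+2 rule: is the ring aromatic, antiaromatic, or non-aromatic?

The p orbitals form a continuous loop: each doubly-bonded ring atom is sp² with one p-orbital electron; each sp² =N– keeps its lone pair in-plane and puts one electron into the π system; the boron has an empty p orbital. The ring is fully conjugated.
Counting π electrons: 4 × 2 = 8 from the double-bond units + 0 from the B(phenyl) atom = 8.
A 4n π count (8, n = 2) in a planar conjugated ring means antiaromatic.

Antiaromatic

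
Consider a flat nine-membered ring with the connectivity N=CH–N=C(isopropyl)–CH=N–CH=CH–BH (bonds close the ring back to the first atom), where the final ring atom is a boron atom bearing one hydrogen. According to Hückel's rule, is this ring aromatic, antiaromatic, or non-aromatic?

Antiaromatic

Every ring atom contributes a p orbital perpendicular to the ring (every atom in a ring double bond is sp² and brings one electron to the p orbital; each sp² =N– keeps its lone pair in-plane and puts one electron into the π system; the boron has an empty p orbital), so the π system is cyclic and fully conjugated.
Counting π electrons: 4 × 2 = 8 from the double-bond units + 0 from the BH atom = 8.
8 is a 4n count (n = 2), so the planar conjugated ring is antiaromatic.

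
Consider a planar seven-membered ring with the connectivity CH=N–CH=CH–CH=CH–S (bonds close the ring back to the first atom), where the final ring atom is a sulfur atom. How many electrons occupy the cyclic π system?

8

Check conjugation: the double-bond atoms are sp², each contributing one p electron; the doubly-bonded nitrogens are pyridine-type — their lone pairs lie in the ring plane, leaving one electron in the p orbital; the sulfur donates one lone pair from its p orbital — every position has a p orbital, so the cyclic π system is continuous.
Counting π electrons: 3 × 2 = 6 from the double-bond units + 2 from the S atom = 8.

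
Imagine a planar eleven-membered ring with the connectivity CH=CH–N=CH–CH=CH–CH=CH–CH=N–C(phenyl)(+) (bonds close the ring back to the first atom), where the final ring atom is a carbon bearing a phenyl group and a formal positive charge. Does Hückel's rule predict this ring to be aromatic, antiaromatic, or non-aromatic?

Check conjugation: the double-bond atoms are sp², each contributing one p electron; each =N– nitrogen is pyridine-type (lone pair in the sp² plane, one electron in the p orbital); the carbocation has an empty p orbital — every position has a p orbital, so the cyclic π system is continuous.
Tallying contributions gives 5 × 2 = 10 from the double-bond units + 0 from the C(phenyl)(+) atom = 10.
That gives a 4n+2 count (10, n = 2).

Aromatic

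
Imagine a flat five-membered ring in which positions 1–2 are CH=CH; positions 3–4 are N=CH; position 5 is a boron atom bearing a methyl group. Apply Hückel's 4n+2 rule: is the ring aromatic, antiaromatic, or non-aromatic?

Check conjugation: the double-bond atoms are sp², each contributing one p electron; each sp² =N– keeps its lone pair in-plane and puts one electron into the π system; the boron has an empty p orbital — every position has a p orbital, so the cyclic π system is continuous.
Tallying contributions gives 2 × 2 = 4 from the double-bond units + 0 from the B(methyl) atom = 4.
With 4 = 4·1 π electrons, Hückel's rule classifies the planar ring as antiaromatic.

Antiaromatic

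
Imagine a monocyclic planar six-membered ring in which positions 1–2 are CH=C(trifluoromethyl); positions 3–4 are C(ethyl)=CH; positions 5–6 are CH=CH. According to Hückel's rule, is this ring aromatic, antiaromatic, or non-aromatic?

Every ring atom contributes a p orbital perpendicular to the ring (the double-bond atoms are sp², each contributing one p electron), so the π system is cyclic and fully conjugated.
Tallying contributions gives 3 × 2 = 6 from the 3 double-bond units.
6 = 4(1) + 2, which satisfies Hückel's 4n+2 rule.

Aromatic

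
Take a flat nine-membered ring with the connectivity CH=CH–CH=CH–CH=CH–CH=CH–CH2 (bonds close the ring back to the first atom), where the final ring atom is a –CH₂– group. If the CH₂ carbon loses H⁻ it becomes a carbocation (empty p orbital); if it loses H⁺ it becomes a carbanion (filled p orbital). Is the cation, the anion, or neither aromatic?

The anion

Once that carbon is sp², every ring atom has a p orbital and both ions are fully conjugated.
Cation: 4 × 2 + 0 = 8 π electrons → 4(2), antiaromatic.
Anion: 4 × 2 + 2 = 10 π electrons → 4(2)+2, aromatic.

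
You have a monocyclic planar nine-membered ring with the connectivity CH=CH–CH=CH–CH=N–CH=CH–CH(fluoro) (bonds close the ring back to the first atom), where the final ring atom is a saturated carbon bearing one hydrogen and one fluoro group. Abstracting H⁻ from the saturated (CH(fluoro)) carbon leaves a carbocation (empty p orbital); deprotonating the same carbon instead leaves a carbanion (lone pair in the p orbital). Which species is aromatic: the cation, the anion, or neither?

The anion

Both ions have a continuous loop of p orbitals — each ring atom is sp².
Cation: 4 × 2 + 0 = 8 π electrons → 4(2), antiaromatic.
Anion: 4 × 2 + 2 = 10 π electrons → 4(2)+2, aromatic.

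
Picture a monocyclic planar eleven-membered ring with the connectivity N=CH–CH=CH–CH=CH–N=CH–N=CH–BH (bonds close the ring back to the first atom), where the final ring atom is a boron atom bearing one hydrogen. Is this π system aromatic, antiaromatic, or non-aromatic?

Check conjugation: every atom in a ring double bond is sp² and brings one electron to the p orbital; each =N– nitrogen is pyridine-type (lone pair in the sp² plane, one electron in the p orbital); the boron has an empty p orbital — every position has a p orbital, so the cyclic π system is continuous.
Tallying contributions gives 5 × 2 = 10 from the double-bond units + 0 from the BH atom = 10.
That gives a 4n+2 count (10, n = 2).

Aromatic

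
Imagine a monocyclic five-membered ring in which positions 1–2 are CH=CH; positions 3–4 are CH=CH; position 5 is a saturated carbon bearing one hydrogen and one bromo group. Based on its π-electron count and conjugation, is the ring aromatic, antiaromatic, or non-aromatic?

At the CH(bromo) position, that saturated carbon is sp³ and has no p orbital in the ring π system; the ring's p-orbital overlap is broken there.
Broken conjugation rules out both aromaticity and antiaromaticity.

Non-aromatic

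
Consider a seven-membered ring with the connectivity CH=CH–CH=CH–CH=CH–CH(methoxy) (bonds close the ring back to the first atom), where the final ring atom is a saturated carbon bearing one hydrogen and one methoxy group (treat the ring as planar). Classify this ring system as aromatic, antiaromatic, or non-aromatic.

At the CH(methoxy) position, that saturated carbon is sp³ and has no p orbital in the ring π system; the ring's p-orbital overlap is broken there.
Without a continuous loop of overlapping p orbitals the Hückel electron count never comes into play.

Non-aromatic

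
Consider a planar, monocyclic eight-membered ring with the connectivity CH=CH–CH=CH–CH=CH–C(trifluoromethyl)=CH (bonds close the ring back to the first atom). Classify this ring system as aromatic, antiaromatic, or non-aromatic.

Antiaromatic

Every ring atom contributes a p orbital perpendicular to the ring (every atom in a ring double bond is sp² and brings one electron to the p orbital), so the π system is cyclic and fully conjugated.
Counting π electrons: 4 × 2 = 8 from the 4 double-bond units.
A 4n π count (8, n = 2) in a planar conjugated ring means antiaromatic.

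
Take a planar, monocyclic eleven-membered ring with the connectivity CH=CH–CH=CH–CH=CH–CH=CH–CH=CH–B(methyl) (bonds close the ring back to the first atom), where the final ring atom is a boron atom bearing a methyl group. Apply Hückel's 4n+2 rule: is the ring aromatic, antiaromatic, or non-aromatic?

Aromatic

The p orbitals form a continuous loop: each doubly-bonded ring atom is sp² with one p-orbital electron; the boron has an empty p orbital. The ring is fully conjugated.
π-electron count: 5 × 2 = 10 from the double-bond units + 0 from the B(methyl) atom = 10.
With 10 π electrons (n = 2), the Hückel 4n+2 condition holds.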